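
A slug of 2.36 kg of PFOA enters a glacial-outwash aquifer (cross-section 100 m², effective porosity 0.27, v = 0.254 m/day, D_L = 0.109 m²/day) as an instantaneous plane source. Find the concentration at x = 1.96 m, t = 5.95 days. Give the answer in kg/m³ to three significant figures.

For an instantaneous plane source, C(x,t) = M/(n_e·A·√(4πDt)) · exp(−(x−vt)²/(4Dt)), with n_e·A the pore (flow) area.
Plume center vt = 0.254 × 5.95 = 1.5113 m, so the well at 1.96 m is 0.4487 m downgradient of the peak.
√(4πDt) = 2.855 m, giving peak height M/(n_e·A·√(4πDt)) = 2.36/(0.27 × 100 × 2.855) = 0.03062 kg/m³.
(x−vt)²/(4Dt) = (0.4487)²/(4 × 0.109 × 5.95) = 0.07761; exp(−0.07761) = 0.9253.
C = 0.03062 × 0.9253 = 0.0283 kg/m³.

0.0283 kg/m³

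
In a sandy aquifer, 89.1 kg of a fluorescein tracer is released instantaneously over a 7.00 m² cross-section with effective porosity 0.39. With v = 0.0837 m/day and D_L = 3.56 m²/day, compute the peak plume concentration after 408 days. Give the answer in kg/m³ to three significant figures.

The peak of an instantaneous 1D plume sits at x = vt; there the Gaussian factor is 1 and C_max = M/(n_e·A·√(4πDt)), where n_e·A is the pore area the mass is dissolved in.
√(4πDt) = √(4π × 3.56 × 408) = 135.1 m, so C_max = 89.1/(0.39 × 7.00 × 135.1) = 0.242 kg/m³.

0.242 kg/m³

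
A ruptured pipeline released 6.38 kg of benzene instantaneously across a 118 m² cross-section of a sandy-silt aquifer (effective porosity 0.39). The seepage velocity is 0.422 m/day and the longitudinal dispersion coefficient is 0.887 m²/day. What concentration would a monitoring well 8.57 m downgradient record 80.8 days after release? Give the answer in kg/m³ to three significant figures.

0.000476 kg/m³

For an instantaneous plane source, C(x,t) = M/(n_e·A·√(4πDt)) · exp(−(x−vt)²/(4Dt)), with n_e·A the pore (flow) area.
Plume center vt = 0.422 × 80.8 = 34.0976 m, so the well at 8.57 m is 25.5276 m upgradient of the peak.
√(4πDt) = 30.01 m, giving peak height M/(n_e·A·√(4πDt)) = 6.38/(0.39 × 118 × 30.01) = 0.004620 kg/m³.
(x−vt)²/(4Dt) = (-25.5276)²/(4 × 0.887 × 80.8) = 2.273; exp(−2.273) = 0.1030.
C = 0.004620 × 0.1030 = 0.000476 kg/m³.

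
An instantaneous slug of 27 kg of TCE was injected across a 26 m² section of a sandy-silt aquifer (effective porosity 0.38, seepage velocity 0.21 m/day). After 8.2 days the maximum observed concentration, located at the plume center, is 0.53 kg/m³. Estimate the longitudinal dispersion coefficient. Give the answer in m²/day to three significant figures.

0.258 m²/day

At the plume center C_max = M/(n_e·A·√(4πDt)), so D = M²/(4πt·(n_e·A·C_max)²).
n_e·A·C_max = 0.38 × 26 × 0.53 = 5.236 kg/m.
D = 27²/(4π × 8.2 × 5.236²) = 0.258 m²/day.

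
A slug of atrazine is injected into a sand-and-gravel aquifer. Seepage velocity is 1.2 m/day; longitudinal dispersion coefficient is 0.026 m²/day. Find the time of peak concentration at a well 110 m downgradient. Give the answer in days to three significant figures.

For the 1D instantaneous-source solution, setting ∂C/∂t = 0 at fixed x gives v²t² + 2Dt − x² = 0, so t = (√(D² + v²x²) − D)/v².
√(D² + v²x²) = √(0.026² + 1.2² × 110²) = 132.0; v² = 1.44.
t = (132.0 − 0.026)/1.44 = 91.6 days (vs. the pure-advection estimate x/v = 91.7 d).

91.6 days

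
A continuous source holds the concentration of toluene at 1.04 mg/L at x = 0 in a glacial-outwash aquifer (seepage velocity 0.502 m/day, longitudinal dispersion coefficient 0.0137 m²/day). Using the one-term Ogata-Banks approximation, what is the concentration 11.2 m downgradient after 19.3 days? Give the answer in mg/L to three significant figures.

For a continuous step input, C/C₀ ≈ ½·erfc((x−vt)/(2√(Dt))).
vt = 0.502 × 19.3 = 9.6886 m and 2√(Dt) = 2√(0.0137 × 19.3) = 1.028 m.
Argument (x−vt)/(2√(Dt)) = (11.2 − 9.6886)/1.028 = 1.470; ½·erfc(1.470) = 0.01881.
C = 1.04 × 0.01881 = 0.0196 mg/L.

0.0196 mg/L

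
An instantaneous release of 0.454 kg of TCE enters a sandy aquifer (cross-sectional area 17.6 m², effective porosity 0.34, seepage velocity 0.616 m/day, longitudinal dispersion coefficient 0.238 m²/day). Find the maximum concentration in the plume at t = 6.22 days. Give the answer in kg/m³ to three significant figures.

0.0176 kg/m³

The peak of an instantaneous 1D plume sits at x = vt; there the Gaussian factor is 1 and C_max = M/(n_e·A·√(4πDt)), where n_e·A is the pore area the mass is dissolved in.
√(4πDt) = √(4π × 0.238 × 6.22) = 4.313 m, so C_max = 0.454/(0.34 × 17.6 × 4.313) = 0.0176 kg/m³.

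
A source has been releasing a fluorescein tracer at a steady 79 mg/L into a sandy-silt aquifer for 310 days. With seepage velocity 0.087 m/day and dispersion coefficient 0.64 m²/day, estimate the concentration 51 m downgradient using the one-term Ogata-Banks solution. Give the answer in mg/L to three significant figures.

For a continuous step input, C/C₀ ≈ ½·erfc((x−vt)/(2√(Dt))).
vt = 0.087 × 310 = 26.97 m and 2√(Dt) = 2√(0.64 × 310) = 28.17 m.
Argument (x−vt)/(2√(Dt)) = (51 − 26.97)/28.17 = 0.8530; ½·erfc(0.8530) = 0.1138.
C = 79 × 0.1138 = 8.99 mg/L.

8.99 mg/L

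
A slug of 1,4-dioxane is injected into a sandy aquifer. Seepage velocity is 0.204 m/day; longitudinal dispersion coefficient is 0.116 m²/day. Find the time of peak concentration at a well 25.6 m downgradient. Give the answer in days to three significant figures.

For the 1D instantaneous-source solution, setting ∂C/∂t = 0 at fixed x gives v²t² + 2Dt − x² = 0, so t = (√(D² + v²x²) − D)/v².
√(D² + v²x²) = √(0.116² + 0.204² × 25.6²) = 5.224; v² = 0.041616.
t = (5.224 − 0.116)/0.041616 = 123 days (vs. the pure-advection estimate x/v = 125 d).

123 days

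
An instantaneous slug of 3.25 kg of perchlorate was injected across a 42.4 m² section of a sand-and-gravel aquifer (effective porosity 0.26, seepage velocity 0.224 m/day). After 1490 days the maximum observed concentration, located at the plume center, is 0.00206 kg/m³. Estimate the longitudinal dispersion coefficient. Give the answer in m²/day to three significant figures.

At the plume center C_max = M/(n_e·A·√(4πDt)), so D = M²/(4πt·(n_e·A·C_max)²).
n_e·A·C_max = 0.26 × 42.4 × 0.00206 = 0.02271 kg/m.
D = 3.25²/(4π × 1490 × 0.02271²) = 1.09 m²/day.

1.09 m²/day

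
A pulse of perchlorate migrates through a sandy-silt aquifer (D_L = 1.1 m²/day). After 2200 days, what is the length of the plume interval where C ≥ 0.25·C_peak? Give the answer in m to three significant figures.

232 m

The plume is Gaussian with σ = √(2Dt) = √(2 × 1.1 × 2200) = 69.57 m.
C/C_peak = exp(−Δx²/(2σ²)) = 0.25 ⇒ Δx = σ·√(−2 ln 0.25) = 69.57 × 1.665 = 115.8 m.
Width = 2Δx = 232 m.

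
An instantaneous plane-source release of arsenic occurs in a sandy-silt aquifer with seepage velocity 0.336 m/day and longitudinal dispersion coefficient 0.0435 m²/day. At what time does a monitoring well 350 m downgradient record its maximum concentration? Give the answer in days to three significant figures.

For the 1D instantaneous-source solution, setting ∂C/∂t = 0 at fixed x gives v²t² + 2Dt − x² = 0, so t = (√(D² + v²x²) − D)/v².
√(D² + v²x²) = √(0.0435² + 0.336² × 350²) = 117.6; v² = 0.112896.
t = (117.6 − 0.0435)/0.112896 = 1040 days (vs. the pure-advection estimate x/v = 1040 d).

1040 days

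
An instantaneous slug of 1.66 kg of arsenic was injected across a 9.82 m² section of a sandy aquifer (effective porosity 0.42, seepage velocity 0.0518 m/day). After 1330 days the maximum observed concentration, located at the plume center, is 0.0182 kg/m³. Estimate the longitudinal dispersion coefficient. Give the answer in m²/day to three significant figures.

At the plume center C_max = M/(n_e·A·√(4πDt)), so D = M²/(4πt·(n_e·A·C_max)²).
n_e·A·C_max = 0.42 × 9.82 × 0.0182 = 0.07506 kg/m.
D = 1.66²/(4π × 1330 × 0.07506²) = 0.0293 m²/day.

0.0293 m²/day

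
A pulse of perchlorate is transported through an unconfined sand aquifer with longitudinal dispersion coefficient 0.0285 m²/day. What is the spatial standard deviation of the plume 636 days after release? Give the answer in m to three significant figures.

Dispersive spreading gives a Gaussian with σ² = 2Dt; advection only shifts the center.
σ = √(2 × 0.0285 × 636) = 6.02 m.

6.02 m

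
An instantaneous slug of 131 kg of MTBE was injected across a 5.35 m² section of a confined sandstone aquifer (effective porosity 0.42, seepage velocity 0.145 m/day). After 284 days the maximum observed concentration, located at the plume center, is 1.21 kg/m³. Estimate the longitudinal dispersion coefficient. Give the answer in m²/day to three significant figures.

At the plume center C_max = M/(n_e·A·√(4πDt)), so D = M²/(4πt·(n_e·A·C_max)²).
n_e·A·C_max = 0.42 × 5.35 × 1.21 = 2.719 kg/m.
D = 131²/(4π × 284 × 2.719²) = 0.650 m²/day.

0.650 m²/day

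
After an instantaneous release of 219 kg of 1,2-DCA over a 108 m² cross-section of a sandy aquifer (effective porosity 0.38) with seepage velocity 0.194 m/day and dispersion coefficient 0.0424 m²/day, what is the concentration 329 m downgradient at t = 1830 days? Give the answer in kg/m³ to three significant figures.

For an instantaneous plane source, C(x,t) = M/(n_e·A·√(4πDt)) · exp(−(x−vt)²/(4Dt)), with n_e·A the pore (flow) area.
Plume center vt = 0.194 × 1830 = 355.02 m, so the well at 329 m is 26.02 m upgradient of the peak.
√(4πDt) = 31.23 m, giving peak height M/(n_e·A·√(4πDt)) = 219/(0.38 × 108 × 31.23) = 0.1709 kg/m³.
(x−vt)²/(4Dt) = (-26.02)²/(4 × 0.0424 × 1830) = 2.181; exp(−2.181) = 0.1129.
C = 0.1709 × 0.1129 = 0.0193 kg/m³.

0.0193 kg/m³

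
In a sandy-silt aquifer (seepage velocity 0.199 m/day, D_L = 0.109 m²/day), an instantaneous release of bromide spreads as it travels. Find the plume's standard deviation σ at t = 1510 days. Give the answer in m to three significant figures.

18.1 m

Dispersive spreading gives a Gaussian with σ² = 2Dt; advection only shifts the center.
σ = √(2 × 0.109 × 1510) = 18.1 m.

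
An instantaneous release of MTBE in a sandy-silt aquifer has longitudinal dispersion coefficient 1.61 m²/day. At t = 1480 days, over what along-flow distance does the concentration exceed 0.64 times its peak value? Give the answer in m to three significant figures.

The plume is Gaussian with σ = √(2Dt) = √(2 × 1.61 × 1480) = 69.03 m.
C/C_peak = exp(−Δx²/(2σ²)) = 0.64 ⇒ Δx = σ·√(−2 ln 0.64) = 69.03 × 0.9448 = 65.22 m.
Width = 2Δx = 130 m.

130 m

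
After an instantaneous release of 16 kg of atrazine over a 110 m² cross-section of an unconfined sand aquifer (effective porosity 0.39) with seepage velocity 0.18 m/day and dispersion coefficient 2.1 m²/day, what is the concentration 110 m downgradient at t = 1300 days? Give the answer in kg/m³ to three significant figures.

0.000493 kg/m³

For an instantaneous plane source, C(x,t) = M/(n_e·A·√(4πDt)) · exp(−(x−vt)²/(4Dt)), with n_e·A the pore (flow) area.
Plume center vt = 0.18 × 1300 = 234 m, so the well at 110 m is 124 m upgradient of the peak.
√(4πDt) = 185.2 m, giving peak height M/(n_e·A·√(4πDt)) = 16/(0.39 × 110 × 185.2) = 0.002014 kg/m³.
(x−vt)²/(4Dt) = (-124)²/(4 × 2.1 × 1300) = 1.408; exp(−1.408) = 0.2446.
C = 0.002014 × 0.2446 = 0.000493 kg/m³.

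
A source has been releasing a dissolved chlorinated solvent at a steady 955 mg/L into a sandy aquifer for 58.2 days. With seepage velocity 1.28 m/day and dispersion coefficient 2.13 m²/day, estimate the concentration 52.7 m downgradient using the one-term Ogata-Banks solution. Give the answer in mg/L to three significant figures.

876 mg/L

For a continuous step input, C/C₀ ≈ ½·erfc((x−vt)/(2√(Dt))).
vt = 1.28 × 58.2 = 74.496 m and 2√(Dt) = 2√(2.13 × 58.2) = 22.27 m.
Argument (x−vt)/(2√(Dt)) = (52.7 − 74.496)/22.27 = -0.9787; ½·erfc(-0.9787) = 0.9168.
C = 955 × 0.9168 = 876 mg/L.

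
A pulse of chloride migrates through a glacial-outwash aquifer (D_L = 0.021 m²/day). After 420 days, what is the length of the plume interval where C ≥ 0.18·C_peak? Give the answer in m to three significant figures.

15.6 m

The plume is Gaussian with σ = √(2Dt) = √(2 × 0.021 × 420) = 4.200 m.
C/C_peak = exp(−Δx²/(2σ²)) = 0.18 ⇒ Δx = σ·√(−2 ln 0.18) = 4.200 × 1.852 = 7.778 m.
Width = 2Δx = 15.6 m.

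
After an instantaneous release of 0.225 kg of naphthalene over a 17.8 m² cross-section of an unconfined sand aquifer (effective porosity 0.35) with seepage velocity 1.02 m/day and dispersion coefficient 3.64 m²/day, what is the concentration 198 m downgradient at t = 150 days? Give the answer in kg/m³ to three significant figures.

For an instantaneous plane source, C(x,t) = M/(n_e·A·√(4πDt)) · exp(−(x−vt)²/(4Dt)), with n_e·A the pore (flow) area.
Plume center vt = 1.02 × 150 = 153 m, so the well at 198 m is 45 m downgradient of the peak.
√(4πDt) = 82.83 m, giving peak height M/(n_e·A·√(4πDt)) = 0.225/(0.35 × 17.8 × 82.83) = 0.0004360 kg/m³.
(x−vt)²/(4Dt) = (45)²/(4 × 3.64 × 150) = 0.9272; exp(−0.9272) = 0.3957.
C = 0.0004360 × 0.3957 = 0.000173 kg/m³.

0.000173 kg/m³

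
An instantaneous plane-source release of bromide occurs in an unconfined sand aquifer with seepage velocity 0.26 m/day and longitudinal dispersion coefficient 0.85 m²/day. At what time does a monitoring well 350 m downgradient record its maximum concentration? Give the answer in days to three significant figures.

For the 1D instantaneous-source solution, setting ∂C/∂t = 0 at fixed x gives v²t² + 2Dt − x² = 0, so t = (√(D² + v²x²) − D)/v².
√(D² + v²x²) = √(0.85² + 0.26² × 350²) = 91.00; v² = 0.0676.
t = (91.00 − 0.85)/0.0676 = 1330 days (vs. the pure-advection estimate x/v = 1350 d).

1330 days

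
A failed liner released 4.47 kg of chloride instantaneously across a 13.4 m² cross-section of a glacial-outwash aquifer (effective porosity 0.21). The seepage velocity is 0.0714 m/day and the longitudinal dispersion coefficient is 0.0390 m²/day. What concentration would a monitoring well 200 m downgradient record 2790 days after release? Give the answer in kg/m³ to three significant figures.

For an instantaneous plane source, C(x,t) = M/(n_e·A·√(4πDt)) · exp(−(x−vt)²/(4Dt)), with n_e·A the pore (flow) area.
Plume center vt = 0.0714 × 2790 = 199.206 m, so the well at 200 m is 0.794 m downgradient of the peak.
√(4πDt) = 36.98 m, giving peak height M/(n_e·A·√(4πDt)) = 4.47/(0.21 × 13.4 × 36.98) = 0.04296 kg/m³.
(x−vt)²/(4Dt) = (0.794)²/(4 × 0.0390 × 2790) = 0.001448; exp(−0.001448) = 0.9986.
C = 0.04296 × 0.9986 = 0.0429 kg/m³.

0.0429 kg/m³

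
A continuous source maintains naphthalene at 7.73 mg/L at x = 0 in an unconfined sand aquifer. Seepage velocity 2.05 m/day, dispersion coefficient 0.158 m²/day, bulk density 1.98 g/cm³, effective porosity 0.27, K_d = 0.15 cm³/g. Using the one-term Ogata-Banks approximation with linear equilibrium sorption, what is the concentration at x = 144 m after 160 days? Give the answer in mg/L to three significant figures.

Retardation factor R = 1 + ρ_b·K_d/n = 1 + 1.98 × 0.15/0.27 = 2.100.
Sorption retards both mechanisms: v_R = v/R = 0.9762 m/day, D_R = D/R = 0.07524 m²/day.
v_R·t = 0.9762 × 160 = 156.192 m; 2√(D_R t) = 6.939 m; argument = (144 − 156.192)/6.939 = -1.757.
C = C₀ × ½·erfc(-1.757) = 7.73 × 0.9935 = 7.68 mg/L.

7.68 mg/L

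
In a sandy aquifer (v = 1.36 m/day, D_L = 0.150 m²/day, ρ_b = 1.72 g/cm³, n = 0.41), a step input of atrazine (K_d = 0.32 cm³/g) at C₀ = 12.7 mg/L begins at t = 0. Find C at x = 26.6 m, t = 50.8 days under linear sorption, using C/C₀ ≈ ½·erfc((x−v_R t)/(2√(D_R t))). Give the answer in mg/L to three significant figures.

Retardation factor R = 1 + ρ_b·K_d/n = 1 + 1.72 × 0.32/0.41 = 2.342.
Sorption retards both mechanisms: v_R = v/R = 0.5807 m/day, D_R = D/R = 0.06405 m²/day.
v_R·t = 0.5807 × 50.8 = 29.49956 m; 2√(D_R t) = 3.608 m; argument = (26.6 − 29.49956)/3.608 = -0.8036.
C = C₀ × ½·erfc(-0.8036) = 12.7 × 0.8721 = 11.1 mg/L.

11.1 mg/L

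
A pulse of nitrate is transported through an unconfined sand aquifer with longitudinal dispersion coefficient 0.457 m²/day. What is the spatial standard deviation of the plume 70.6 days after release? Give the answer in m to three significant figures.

Dispersive spreading gives a Gaussian with σ² = 2Dt; advection only shifts the center.
σ = √(2 × 0.457 × 70.6) = 8.03 m.

8.03 m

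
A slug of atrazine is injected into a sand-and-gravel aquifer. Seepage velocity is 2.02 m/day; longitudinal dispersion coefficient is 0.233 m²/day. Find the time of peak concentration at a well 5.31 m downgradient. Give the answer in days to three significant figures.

For the 1D instantaneous-source solution, setting ∂C/∂t = 0 at fixed x gives v²t² + 2Dt − x² = 0, so t = (√(D² + v²x²) − D)/v².
√(D² + v²x²) = √(0.233² + 2.02² × 5.31²) = 10.73; v² = 4.0804.
t = (10.73 − 0.233)/4.0804 = 2.57 days (vs. the pure-advection estimate x/v = 2.63 d).

2.57 days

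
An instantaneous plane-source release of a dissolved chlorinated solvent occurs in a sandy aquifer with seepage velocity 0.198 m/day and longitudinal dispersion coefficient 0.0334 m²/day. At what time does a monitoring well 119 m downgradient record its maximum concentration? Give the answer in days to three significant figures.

600 days

For the 1D instantaneous-source solution, setting ∂C/∂t = 0 at fixed x gives v²t² + 2Dt − x² = 0, so t = (√(D² + v²x²) − D)/v².
√(D² + v²x²) = √(0.0334² + 0.198² × 119²) = 23.56; v² = 0.039204.
t = (23.56 − 0.0334)/0.039204 = 600 days (vs. the pure-advection estimate x/v = 601 d).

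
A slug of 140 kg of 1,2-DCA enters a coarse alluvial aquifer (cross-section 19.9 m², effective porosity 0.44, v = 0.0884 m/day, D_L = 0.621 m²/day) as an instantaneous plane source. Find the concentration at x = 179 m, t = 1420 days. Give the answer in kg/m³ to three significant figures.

For an instantaneous plane source, C(x,t) = M/(n_e·A·√(4πDt)) · exp(−(x−vt)²/(4Dt)), with n_e·A the pore (flow) area.
Plume center vt = 0.0884 × 1420 = 125.528 m, so the well at 179 m is 53.472 m downgradient of the peak.
√(4πDt) = 105.3 m, giving peak height M/(n_e·A·√(4πDt)) = 140/(0.44 × 19.9 × 105.3) = 0.1518 kg/m³.
(x−vt)²/(4Dt) = (53.472)²/(4 × 0.621 × 1420) = 0.8106; exp(−0.8106) = 0.4446.
C = 0.1518 × 0.4446 = 0.0675 kg/m³.

0.0675 kg/m³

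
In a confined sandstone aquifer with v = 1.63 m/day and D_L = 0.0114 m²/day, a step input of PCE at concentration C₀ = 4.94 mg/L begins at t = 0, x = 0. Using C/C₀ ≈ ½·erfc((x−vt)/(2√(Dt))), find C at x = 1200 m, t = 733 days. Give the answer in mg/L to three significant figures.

For a continuous step input, C/C₀ ≈ ½·erfc((x−vt)/(2√(Dt))).
vt = 1.63 × 733 = 1194.79 m and 2√(Dt) = 2√(0.0114 × 733) = 5.781 m.
Argument (x−vt)/(2√(Dt)) = (1200 − 1194.79)/5.781 = 0.9012; ½·erfc(0.9012) = 0.1012.
C = 4.94 × 0.1012 = 0.500 mg/L.

0.500 mg/L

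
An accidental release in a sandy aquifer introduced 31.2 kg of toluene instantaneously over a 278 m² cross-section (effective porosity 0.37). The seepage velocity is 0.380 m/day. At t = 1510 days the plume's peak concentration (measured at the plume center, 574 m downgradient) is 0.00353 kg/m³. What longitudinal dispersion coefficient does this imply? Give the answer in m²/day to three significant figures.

0.389 m²/day

At the plume center C_max = M/(n_e·A·√(4πDt)), so D = M²/(4πt·(n_e·A·C_max)²).
n_e·A·C_max = 0.37 × 278 × 0.00353 = 0.3631 kg/m.
D = 31.2²/(4π × 1510 × 0.3631²) = 0.389 m²/day.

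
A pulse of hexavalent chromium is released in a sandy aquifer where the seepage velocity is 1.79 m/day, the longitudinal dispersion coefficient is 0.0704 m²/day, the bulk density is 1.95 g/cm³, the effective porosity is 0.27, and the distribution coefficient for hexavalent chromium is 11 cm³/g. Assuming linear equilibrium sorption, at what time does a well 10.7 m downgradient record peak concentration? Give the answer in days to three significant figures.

Retardation factor R = 1 + ρ_b·K_d/n = 1 + 1.95 × 11/0.27 = 80.44.
Sorption retards both mechanisms: v_R = v/R = 0.02225 m/day, D_R = D/R = 0.0008752 m²/day.
Peak time from v_R²t² + 2D_R t − x² = 0: t = (√(D_R² + v_R²x²) − D_R)/v_R².
√(D_R² + v_R²x²) = √(0.0008752² + 0.02225² × 10.7²) = 0.2381; v_R² = 0.0004951.
t = (0.2381 − 0.0008752)/0.0004951 = 479 days.

479 days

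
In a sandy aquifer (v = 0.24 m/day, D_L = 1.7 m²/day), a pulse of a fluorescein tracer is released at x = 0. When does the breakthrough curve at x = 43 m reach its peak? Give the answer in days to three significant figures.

For the 1D instantaneous-source solution, setting ∂C/∂t = 0 at fixed x gives v²t² + 2Dt − x² = 0, so t = (√(D² + v²x²) − D)/v².
√(D² + v²x²) = √(1.7² + 0.24² × 43²) = 10.46; v² = 0.0576.
t = (10.46 − 1.7)/0.0576 = 152 days (vs. the pure-advection estimate x/v = 179 d).

152 days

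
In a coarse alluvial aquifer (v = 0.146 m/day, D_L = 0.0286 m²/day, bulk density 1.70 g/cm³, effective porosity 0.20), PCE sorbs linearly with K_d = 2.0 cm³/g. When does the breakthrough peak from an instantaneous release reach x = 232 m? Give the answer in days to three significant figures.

Retardation factor R = 1 + ρ_b·K_d/n = 1 + 1.70 × 2.0/0.20 = 18.00.
Sorption retards both mechanisms: v_R = v/R = 0.008111 m/day, D_R = D/R = 0.001589 m²/day.
Peak time from v_R²t² + 2D_R t − x² = 0: t = (√(D_R² + v_R²x²) − D_R)/v_R².
√(D_R² + v_R²x²) = √(0.001589² + 0.008111² × 232²) = 1.882; v_R² = 6.579e-05.
t = (1.882 − 0.001589)/6.579e-05 = 28600 days.

28600 days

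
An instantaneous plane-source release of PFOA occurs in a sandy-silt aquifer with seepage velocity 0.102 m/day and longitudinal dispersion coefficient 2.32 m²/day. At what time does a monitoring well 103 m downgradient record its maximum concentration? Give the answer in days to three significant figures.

811 days

For the 1D instantaneous-source solution, setting ∂C/∂t = 0 at fixed x gives v²t² + 2Dt − x² = 0, so t = (√(D² + v²x²) − D)/v².
√(D² + v²x²) = √(2.32² + 0.102² × 103²) = 10.76; v² = 0.010404.
t = (10.76 − 2.32)/0.010404 = 811 days (vs. the pure-advection estimate x/v = 1010 d).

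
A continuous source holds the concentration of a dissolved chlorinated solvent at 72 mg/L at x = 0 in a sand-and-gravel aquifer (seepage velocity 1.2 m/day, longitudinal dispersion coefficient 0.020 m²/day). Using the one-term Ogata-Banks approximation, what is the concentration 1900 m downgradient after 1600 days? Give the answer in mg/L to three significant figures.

71.6 mg/L

For a continuous step input, C/C₀ ≈ ½·erfc((x−vt)/(2√(Dt))).
vt = 1.2 × 1600 = 1920 m and 2√(Dt) = 2√(0.020 × 1600) = 11.31 m.
Argument (x−vt)/(2√(Dt)) = (1900 − 1920)/11.31 = -1.768; ½·erfc(-1.768) = 0.9938.
C = 72 × 0.9938 = 71.6 mg/L.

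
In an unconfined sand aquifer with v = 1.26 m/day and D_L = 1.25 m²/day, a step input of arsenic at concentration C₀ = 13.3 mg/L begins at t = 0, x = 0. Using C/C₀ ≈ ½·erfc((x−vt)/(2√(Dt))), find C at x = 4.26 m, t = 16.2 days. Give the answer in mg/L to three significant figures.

13.2 mg/L

For a continuous step input, C/C₀ ≈ ½·erfc((x−vt)/(2√(Dt))).
vt = 1.26 × 16.2 = 20.412 m and 2√(Dt) = 2√(1.25 × 16.2) = 9.000 m.
Argument (x−vt)/(2√(Dt)) = (4.26 − 20.412)/9.000 = -1.795; ½·erfc(-1.795) = 0.9944.
C = 13.3 × 0.9944 = 13.2 mg/L.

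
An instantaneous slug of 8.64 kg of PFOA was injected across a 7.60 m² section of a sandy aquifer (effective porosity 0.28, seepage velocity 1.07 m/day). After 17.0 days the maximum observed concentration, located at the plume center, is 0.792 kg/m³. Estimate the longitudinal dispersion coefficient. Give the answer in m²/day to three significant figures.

At the plume center C_max = M/(n_e·A·√(4πDt)), so D = M²/(4πt·(n_e·A·C_max)²).
n_e·A·C_max = 0.28 × 7.60 × 0.792 = 1.685 kg/m.
D = 8.64²/(4π × 17.0 × 1.685²) = 0.123 m²/day.

0.123 m²/day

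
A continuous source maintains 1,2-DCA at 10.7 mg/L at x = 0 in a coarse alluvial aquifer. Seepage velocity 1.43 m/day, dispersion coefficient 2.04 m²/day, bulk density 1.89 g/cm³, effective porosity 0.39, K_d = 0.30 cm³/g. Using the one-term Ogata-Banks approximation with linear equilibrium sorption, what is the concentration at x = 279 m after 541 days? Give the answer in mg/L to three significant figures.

Retardation factor R = 1 + ρ_b·K_d/n = 1 + 1.89 × 0.30/0.39 = 2.454.
Sorption retards both mechanisms: v_R = v/R = 0.5827 m/day, D_R = D/R = 0.8313 m²/day.
v_R·t = 0.5827 × 541 = 315.2407 m; 2√(D_R t) = 42.41 m; argument = (279 − 315.2407)/42.41 = -0.8545.
C = C₀ × ½·erfc(-0.8545) = 10.7 × 0.8866 = 9.49 mg/L.

9.49 mg/L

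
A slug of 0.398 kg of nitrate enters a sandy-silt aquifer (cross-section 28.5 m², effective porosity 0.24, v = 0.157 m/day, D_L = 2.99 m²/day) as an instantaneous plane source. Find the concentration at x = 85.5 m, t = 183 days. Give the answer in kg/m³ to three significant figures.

0.000161 kg/m³

For an instantaneous plane source, C(x,t) = M/(n_e·A·√(4πDt)) · exp(−(x−vt)²/(4Dt)), with n_e·A the pore (flow) area.
Plume center vt = 0.157 × 183 = 28.731 m, so the well at 85.5 m is 56.769 m downgradient of the peak.
√(4πDt) = 82.92 m, giving peak height M/(n_e·A·√(4πDt)) = 0.398/(0.24 × 28.5 × 82.92) = 0.0007017 kg/m³.
(x−vt)²/(4Dt) = (56.769)²/(4 × 2.99 × 183) = 1.472; exp(−1.472) = 0.2295.
C = 0.0007017 × 0.2295 = 0.000161 kg/m³.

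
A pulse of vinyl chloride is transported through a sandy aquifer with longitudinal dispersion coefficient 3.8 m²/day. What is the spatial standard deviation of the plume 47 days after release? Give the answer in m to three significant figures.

18.9 m

Dispersive spreading gives a Gaussian with σ² = 2Dt; advection only shifts the center.
σ = √(2 × 3.8 × 47) = 18.9 m.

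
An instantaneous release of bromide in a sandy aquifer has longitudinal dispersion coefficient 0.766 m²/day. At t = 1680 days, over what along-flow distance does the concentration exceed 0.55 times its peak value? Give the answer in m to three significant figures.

111 m

The plume is Gaussian with σ = √(2Dt) = √(2 × 0.766 × 1680) = 50.73 m.
C/C_peak = exp(−Δx²/(2σ²)) = 0.55 ⇒ Δx = σ·√(−2 ln 0.55) = 50.73 × 1.093 = 55.45 m.
Width = 2Δx = 111 m.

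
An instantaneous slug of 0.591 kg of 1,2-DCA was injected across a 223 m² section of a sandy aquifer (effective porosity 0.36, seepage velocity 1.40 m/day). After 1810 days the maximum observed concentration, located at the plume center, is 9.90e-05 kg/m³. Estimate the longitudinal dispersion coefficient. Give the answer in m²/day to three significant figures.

At the plume center C_max = M/(n_e·A·√(4πDt)), so D = M²/(4πt·(n_e·A·C_max)²).
n_e·A·C_max = 0.36 × 223 × 9.90e-05 = 0.007948 kg/m.
D = 0.591²/(4π × 1810 × 0.007948²) = 0.243 m²/day.

0.243 m²/day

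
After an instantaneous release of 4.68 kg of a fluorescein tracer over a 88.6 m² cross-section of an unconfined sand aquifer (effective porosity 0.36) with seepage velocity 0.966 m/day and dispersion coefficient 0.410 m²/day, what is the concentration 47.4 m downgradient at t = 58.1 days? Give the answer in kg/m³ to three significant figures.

For an instantaneous plane source, C(x,t) = M/(n_e·A·√(4πDt)) · exp(−(x−vt)²/(4Dt)), with n_e·A the pore (flow) area.
Plume center vt = 0.966 × 58.1 = 56.1246 m, so the well at 47.4 m is 8.7246 m upgradient of the peak.
√(4πDt) = 17.30 m, giving peak height M/(n_e·A·√(4πDt)) = 4.68/(0.36 × 88.6 × 17.30) = 0.008481 kg/m³.
(x−vt)²/(4Dt) = (-8.7246)²/(4 × 0.410 × 58.1) = 0.7989; exp(−0.7989) = 0.4498.
C = 0.008481 × 0.4498 = 0.00381 kg/m³.

0.00381 kg/m³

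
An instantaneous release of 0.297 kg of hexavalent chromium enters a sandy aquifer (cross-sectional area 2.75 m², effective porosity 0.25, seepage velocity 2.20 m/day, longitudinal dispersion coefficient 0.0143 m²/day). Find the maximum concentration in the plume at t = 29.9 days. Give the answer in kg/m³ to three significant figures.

The peak of an instantaneous 1D plume sits at x = vt; there the Gaussian factor is 1 and C_max = M/(n_e·A·√(4πDt)), where n_e·A is the pore area the mass is dissolved in.
√(4πDt) = √(4π × 0.0143 × 29.9) = 2.318 m, so C_max = 0.297/(0.25 × 2.75 × 2.318) = 0.186 kg/m³.

0.186 kg/m³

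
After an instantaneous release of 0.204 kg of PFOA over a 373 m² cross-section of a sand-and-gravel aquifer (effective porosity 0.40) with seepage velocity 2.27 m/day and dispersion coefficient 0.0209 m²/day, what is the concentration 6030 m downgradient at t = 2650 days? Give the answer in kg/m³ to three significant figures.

2.01e-05 kg/m³

For an instantaneous plane source, C(x,t) = M/(n_e·A·√(4πDt)) · exp(−(x−vt)²/(4Dt)), with n_e·A the pore (flow) area.
Plume center vt = 2.27 × 2650 = 6015.5 m, so the well at 6030 m is 14.5 m downgradient of the peak.
√(4πDt) = 26.38 m, giving peak height M/(n_e·A·√(4πDt)) = 0.204/(0.40 × 373 × 26.38) = 5.183e-05 kg/m³.
(x−vt)²/(4Dt) = (14.5)²/(4 × 0.0209 × 2650) = 0.9490; exp(−0.9490) = 0.3871.
C = 5.183e-05 × 0.3871 = 2.01e-05 kg/m³.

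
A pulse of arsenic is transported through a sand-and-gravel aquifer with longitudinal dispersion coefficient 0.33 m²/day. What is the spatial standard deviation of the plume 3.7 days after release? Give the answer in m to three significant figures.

1.56 m

Dispersive spreading gives a Gaussian with σ² = 2Dt; advection only shifts the center.
σ = √(2 × 0.33 × 3.7) = 1.56 m.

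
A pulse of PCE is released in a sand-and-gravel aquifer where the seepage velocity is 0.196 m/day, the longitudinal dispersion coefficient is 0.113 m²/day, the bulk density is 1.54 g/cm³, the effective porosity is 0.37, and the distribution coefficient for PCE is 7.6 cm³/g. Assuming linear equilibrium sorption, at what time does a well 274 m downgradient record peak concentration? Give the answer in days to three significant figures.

45500 days

Retardation factor R = 1 + ρ_b·K_d/n = 1 + 1.54 × 7.6/0.37 = 32.63.
Sorption retards both mechanisms: v_R = v/R = 0.006007 m/day, D_R = D/R = 0.003463 m²/day.
Peak time from v_R²t² + 2D_R t − x² = 0: t = (√(D_R² + v_R²x²) − D_R)/v_R².
√(D_R² + v_R²x²) = √(0.003463² + 0.006007² × 274²) = 1.646; v_R² = 3.608e-05.
t = (1.646 − 0.003463)/3.608e-05 = 45500 days.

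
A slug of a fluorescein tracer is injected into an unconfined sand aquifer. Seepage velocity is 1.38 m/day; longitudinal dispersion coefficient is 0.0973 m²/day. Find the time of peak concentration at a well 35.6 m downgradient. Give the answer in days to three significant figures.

For the 1D instantaneous-source solution, setting ∂C/∂t = 0 at fixed x gives v²t² + 2Dt − x² = 0, so t = (√(D² + v²x²) − D)/v².
√(D² + v²x²) = √(0.0973² + 1.38² × 35.6²) = 49.13; v² = 1.9044.
t = (49.13 − 0.0973)/1.9044 = 25.7 days (vs. the pure-advection estimate x/v = 25.8 d).

25.7 days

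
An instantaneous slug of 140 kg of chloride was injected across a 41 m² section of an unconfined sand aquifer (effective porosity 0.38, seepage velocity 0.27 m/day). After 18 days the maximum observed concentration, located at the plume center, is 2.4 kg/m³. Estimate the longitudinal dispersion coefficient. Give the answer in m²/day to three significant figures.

At the plume center C_max = M/(n_e·A·√(4πDt)), so D = M²/(4πt·(n_e·A·C_max)²).
n_e·A·C_max = 0.38 × 41 × 2.4 = 37.39 kg/m.
D = 140²/(4π × 18 × 37.39²) = 0.0620 m²/day.

0.0620 m²/day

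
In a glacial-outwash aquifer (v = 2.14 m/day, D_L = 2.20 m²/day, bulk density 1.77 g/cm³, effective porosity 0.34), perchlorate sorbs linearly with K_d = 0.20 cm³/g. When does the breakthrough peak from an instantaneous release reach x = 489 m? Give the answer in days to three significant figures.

465 days

Retardation factor R = 1 + ρ_b·K_d/n = 1 + 1.77 × 0.20/0.34 = 2.041.
Sorption retards both mechanisms: v_R = v/R = 1.049 m/day, D_R = D/R = 1.078 m²/day.
Peak time from v_R²t² + 2D_R t − x² = 0: t = (√(D_R² + v_R²x²) − D_R)/v_R².
√(D_R² + v_R²x²) = √(1.078² + 1.049² × 489²) = 513.0; v_R² = 1.100.
t = (513.0 − 1.078)/1.100 = 465 days.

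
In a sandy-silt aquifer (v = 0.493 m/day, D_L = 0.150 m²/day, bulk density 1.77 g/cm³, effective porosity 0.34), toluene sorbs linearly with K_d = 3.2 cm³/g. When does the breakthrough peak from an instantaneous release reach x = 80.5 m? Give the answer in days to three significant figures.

2870 days

Retardation factor R = 1 + ρ_b·K_d/n = 1 + 1.77 × 3.2/0.34 = 17.66.
Sorption retards both mechanisms: v_R = v/R = 0.02792 m/day, D_R = D/R = 0.008494 m²/day.
Peak time from v_R²t² + 2D_R t − x² = 0: t = (√(D_R² + v_R²x²) − D_R)/v_R².
√(D_R² + v_R²x²) = √(0.008494² + 0.02792² × 80.5²) = 2.248; v_R² = 0.0007795.
t = (2.248 − 0.008494)/0.0007795 = 2870 days.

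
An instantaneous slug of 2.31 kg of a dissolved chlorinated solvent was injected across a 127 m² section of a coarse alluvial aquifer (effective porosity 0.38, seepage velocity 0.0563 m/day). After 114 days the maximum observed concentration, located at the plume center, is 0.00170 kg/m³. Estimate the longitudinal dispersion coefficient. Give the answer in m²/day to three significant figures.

At the plume center C_max = M/(n_e·A·√(4πDt)), so D = M²/(4πt·(n_e·A·C_max)²).
n_e·A·C_max = 0.38 × 127 × 0.00170 = 0.08204 kg/m.
D = 2.31²/(4π × 114 × 0.08204²) = 0.553 m²/day.

0.553 m²/day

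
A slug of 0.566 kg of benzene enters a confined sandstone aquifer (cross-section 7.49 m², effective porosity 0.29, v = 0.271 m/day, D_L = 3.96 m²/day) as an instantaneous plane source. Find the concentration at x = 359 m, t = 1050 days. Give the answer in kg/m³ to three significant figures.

0.000817 kg/m³

For an instantaneous plane source, C(x,t) = M/(n_e·A·√(4πDt)) · exp(−(x−vt)²/(4Dt)), with n_e·A the pore (flow) area.
Plume center vt = 0.271 × 1050 = 284.55 m, so the well at 359 m is 74.45 m downgradient of the peak.
√(4πDt) = 228.6 m, giving peak height M/(n_e·A·√(4πDt)) = 0.566/(0.29 × 7.49 × 228.6) = 0.001140 kg/m³.
(x−vt)²/(4Dt) = (74.45)²/(4 × 3.96 × 1050) = 0.3333; exp(−0.3333) = 0.7166.
C = 0.001140 × 0.7166 = 0.000817 kg/m³.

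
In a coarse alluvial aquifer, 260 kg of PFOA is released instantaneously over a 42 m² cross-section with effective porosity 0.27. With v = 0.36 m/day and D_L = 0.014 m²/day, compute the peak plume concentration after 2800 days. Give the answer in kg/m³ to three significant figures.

The peak of an instantaneous 1D plume sits at x = vt; there the Gaussian factor is 1 and C_max = M/(n_e·A·√(4πDt)), where n_e·A is the pore area the mass is dissolved in.
√(4πDt) = √(4π × 0.014 × 2800) = 22.19 m, so C_max = 260/(0.27 × 42 × 22.19) = 1.03 kg/m³.

1.03 kg/m³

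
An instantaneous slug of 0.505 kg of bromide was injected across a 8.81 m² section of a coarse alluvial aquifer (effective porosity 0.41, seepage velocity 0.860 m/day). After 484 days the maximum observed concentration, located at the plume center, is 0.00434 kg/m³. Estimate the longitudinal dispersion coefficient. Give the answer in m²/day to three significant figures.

At the plume center C_max = M/(n_e·A·√(4πDt)), so D = M²/(4πt·(n_e·A·C_max)²).
n_e·A·C_max = 0.41 × 8.81 × 0.00434 = 0.01568 kg/m.
D = 0.505²/(4π × 484 × 0.01568²) = 0.171 m²/day.

0.171 m²/day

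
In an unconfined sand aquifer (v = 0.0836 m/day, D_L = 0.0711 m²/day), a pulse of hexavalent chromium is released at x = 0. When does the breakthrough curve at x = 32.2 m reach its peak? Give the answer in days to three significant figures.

375 days

For the 1D instantaneous-source solution, setting ∂C/∂t = 0 at fixed x gives v²t² + 2Dt − x² = 0, so t = (√(D² + v²x²) − D)/v².
√(D² + v²x²) = √(0.0711² + 0.0836² × 32.2²) = 2.693; v² = 0.00698896.
t = (2.693 − 0.0711)/0.00698896 = 375 days (vs. the pure-advection estimate x/v = 385 d).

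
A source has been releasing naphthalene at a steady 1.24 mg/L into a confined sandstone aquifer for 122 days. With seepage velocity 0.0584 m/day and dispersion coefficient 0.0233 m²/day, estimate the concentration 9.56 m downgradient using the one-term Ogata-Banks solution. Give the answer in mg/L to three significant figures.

0.190 mg/L

For a continuous step input, C/C₀ ≈ ½·erfc((x−vt)/(2√(Dt))).
vt = 0.0584 × 122 = 7.1248 m and 2√(Dt) = 2√(0.0233 × 122) = 3.372 m.
Argument (x−vt)/(2√(Dt)) = (9.56 − 7.1248)/3.372 = 0.7222; ½·erfc(0.7222) = 0.1535.
C = 1.24 × 0.1535 = 0.190 mg/L.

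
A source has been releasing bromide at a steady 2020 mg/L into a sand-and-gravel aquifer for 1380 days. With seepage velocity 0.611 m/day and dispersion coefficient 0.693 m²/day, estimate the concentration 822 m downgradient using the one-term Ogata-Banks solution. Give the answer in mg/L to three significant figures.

For a continuous step input, C/C₀ ≈ ½·erfc((x−vt)/(2√(Dt))).
vt = 0.611 × 1380 = 843.18 m and 2√(Dt) = 2√(0.693 × 1380) = 61.85 m.
Argument (x−vt)/(2√(Dt)) = (822 − 843.18)/61.85 = -0.3424; ½·erfc(-0.3424) = 0.6859.
C = 2020 × 0.6859 = 1390 mg/L.

1390 mg/L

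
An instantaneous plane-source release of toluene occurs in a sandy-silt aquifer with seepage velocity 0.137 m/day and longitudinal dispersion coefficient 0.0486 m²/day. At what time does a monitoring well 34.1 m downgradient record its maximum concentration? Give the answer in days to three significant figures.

For the 1D instantaneous-source solution, setting ∂C/∂t = 0 at fixed x gives v²t² + 2Dt − x² = 0, so t = (√(D² + v²x²) − D)/v².
√(D² + v²x²) = √(0.0486² + 0.137² × 34.1²) = 4.672; v² = 0.018769.
t = (4.672 − 0.0486)/0.018769 = 246 days (vs. the pure-advection estimate x/v = 249 d).

246 days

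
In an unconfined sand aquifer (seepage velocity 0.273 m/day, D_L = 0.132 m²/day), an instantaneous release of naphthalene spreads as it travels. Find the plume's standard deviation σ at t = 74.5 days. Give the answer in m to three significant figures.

Dispersive spreading gives a Gaussian with σ² = 2Dt; advection only shifts the center.
σ = √(2 × 0.132 × 74.5) = 4.43 m.

4.43 m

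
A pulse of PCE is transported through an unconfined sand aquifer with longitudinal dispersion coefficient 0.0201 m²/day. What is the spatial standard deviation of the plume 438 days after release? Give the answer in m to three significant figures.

4.20 m

Dispersive spreading gives a Gaussian with σ² = 2Dt; advection only shifts the center.
σ = √(2 × 0.0201 × 438) = 4.20 m.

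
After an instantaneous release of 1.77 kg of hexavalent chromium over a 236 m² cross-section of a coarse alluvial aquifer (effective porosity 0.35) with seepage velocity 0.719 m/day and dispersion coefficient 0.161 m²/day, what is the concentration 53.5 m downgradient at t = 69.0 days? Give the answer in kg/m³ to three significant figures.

0.00129 kg/m³

For an instantaneous plane source, C(x,t) = M/(n_e·A·√(4πDt)) · exp(−(x−vt)²/(4Dt)), with n_e·A the pore (flow) area.
Plume center vt = 0.719 × 69.0 = 49.611 m, so the well at 53.5 m is 3.889 m downgradient of the peak.
√(4πDt) = 11.82 m, giving peak height M/(n_e·A·√(4πDt)) = 1.77/(0.35 × 236 × 11.82) = 0.001813 kg/m³.
(x−vt)²/(4Dt) = (3.889)²/(4 × 0.161 × 69.0) = 0.3404; exp(−0.3404) = 0.7115.
C = 0.001813 × 0.7115 = 0.00129 kg/m³.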